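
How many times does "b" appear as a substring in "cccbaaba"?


Searching for "b" in "cccbaaba"
Scanning each position:
  Position 0: "c" => no
  Position 1: "c" => no
  Position 2: "c" => no
  Position 3: "b" => MATCH
  Position 4: "a" => no
  Position 5: "a" => no
  Position 6: "b" => MATCH
  Position 7: "a" => no
Total occurrences: 2

2


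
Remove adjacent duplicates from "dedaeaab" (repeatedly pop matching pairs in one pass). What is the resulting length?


Input: dedaeaab
Stack-based adjacent duplicate removal:
  Read 'd': push. Stack: d
  Read 'e': push. Stack: de
  Read 'd': push. Stack: ded
  Read 'a': push. Stack: deda
  Read 'e': push. Stack: dedae
  Read 'a': push. Stack: dedaea
  Read 'a': matches stack top 'a' => pop. Stack: dedae
  Read 'b': push. Stack: dedaeb
Final stack: "dedaeb" (length 6)

6


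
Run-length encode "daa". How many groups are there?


Input: daa
Scanning for consecutive runs:
  Group 1: 'd' x 1 (positions 0-0)
  Group 2: 'a' x 2 (positions 1-2)
Total groups: 2

2


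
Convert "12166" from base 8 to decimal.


Input: "12166" in base 8
Positional expansion:
  Digit '1' (value 1) x 8^4 = 4096
  Digit '2' (value 2) x 8^3 = 1024
  Digit '1' (value 1) x 8^2 = 64
  Digit '6' (value 6) x 8^1 = 48
  Digit '6' (value 6) x 8^0 = 6
Sum = 5238

5238


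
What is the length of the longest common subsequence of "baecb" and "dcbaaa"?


LCS of "baecb" and "dcbaaa"
DP table:
           d    c    b    a    a    a
      0    0    0    0    0    0    0
  b   0    0    0    1    1    1    1
  a   0    0    0    1    2    2    2
  e   0    0    0    1    2    2    2
  c   0    0    1    1    2    2    2
  b   0    0    1    2    2    2    2
LCS length = dp[5][6] = 2

2


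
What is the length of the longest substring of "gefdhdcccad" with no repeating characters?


Input: "gefdhdcccad"
Sliding window (track last position of each char):
  Position 0 ('g'): window [0,0] length 1 -- new best
  Position 1 ('e'): window [0,1] length 2 -- new best
  Position 2 ('f'): window [0,2] length 3 -- new best
  Position 3 ('d'): window [0,3] length 4 -- new best
  Position 4 ('h'): window [0,4] length 5 -- new best
  Position 5 ('d'): repeat (last at 3), move window start to 4
  Position 5 ('d'): window [4,5] length 2
  Position 6 ('c'): window [4,6] length 3
  Position 7 ('c'): repeat (last at 6), move window start to 7
  Position 7 ('c'): window [7,7] length 1
  Position 8 ('c'): repeat (last at 7), move window start to 8
  Position 8 ('c'): window [8,8] length 1
  Position 9 ('a'): window [8,9] length 2
  Position 10 ('d'): window [8,10] length 3
Longest substring with no repeats: "gefdh" with length 5

5


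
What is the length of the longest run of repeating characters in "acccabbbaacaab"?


Input: "acccabbbaacaab"
Scanning for longest run:
  Position 1 ('c'): new char, reset run to 1
  Position 2 ('c'): continues run of 'c', length=2
  Position 3 ('c'): continues run of 'c', length=3
  Position 4 ('a'): new char, reset run to 1
  Position 5 ('b'): new char, reset run to 1
  Position 6 ('b'): continues run of 'b', length=2
  Position 7 ('b'): continues run of 'b', length=3
  Position 8 ('a'): new char, reset run to 1
  Position 9 ('a'): continues run of 'a', length=2
  Position 10 ('c'): new char, reset run to 1
  Position 11 ('a'): new char, reset run to 1
  Position 12 ('a'): continues run of 'a', length=2
  Position 13 ('b'): new char, reset run to 1
Longest run: 'c' with length 3

3


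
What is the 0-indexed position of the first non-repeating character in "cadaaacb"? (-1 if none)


Input: cadaaacb
Character frequencies:
  'a': 4
  'b': 1
  'c': 2
  'd': 1
Scanning left to right for freq == 1:
  Position 0 ('c'): freq=2, skip
  Position 1 ('a'): freq=4, skip
  Position 2 ('d'): unique! => answer = 2

2


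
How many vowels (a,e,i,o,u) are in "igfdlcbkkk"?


Input: igfdlcbkkk
Checking each character:
  'i' at position 0: vowel (running total: 1)
  'g' at position 1: consonant
  'f' at position 2: consonant
  'd' at position 3: consonant
  'l' at position 4: consonant
  'c' at position 5: consonant
  'b' at position 6: consonant
  'k' at position 7: consonant
  'k' at position 8: consonant
  'k' at position 9: consonant
Total vowels: 1

1


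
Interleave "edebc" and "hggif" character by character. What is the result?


Interleaving "edebc" and "hggif":
  Position 0: 'e' from first, 'h' from second => "eh"
  Position 1: 'd' from first, 'g' from second => "dg"
  Position 2: 'e' from first, 'g' from second => "eg"
  Position 3: 'b' from first, 'i' from second => "bi"
  Position 4: 'c' from first, 'f' from second => "cf"
Result: ehdgegbicf

ehdgegbicf


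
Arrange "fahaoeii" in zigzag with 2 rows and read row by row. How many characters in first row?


Zigzag "fahaoeii" into 2 rows:
Placing characters:
  'f' => row 0
  'a' => row 1
  'h' => row 0
  'a' => row 1
  'o' => row 0
  'e' => row 1
  'i' => row 0
  'i' => row 1
Rows:
  Row 0: "fhoi"
  Row 1: "aaei"
First row length: 4

4


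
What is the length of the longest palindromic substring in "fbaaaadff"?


Input: "fbaaaadff"
Checking substrings for palindromes:
  [2:6] "aaaa" (len 4) => palindrome
  [2:5] "aaa" (len 3) => palindrome
  [3:6] "aaa" (len 3) => palindrome
  [2:4] "aa" (len 2) => palindrome
  [3:5] "aa" (len 2) => palindrome
  [4:6] "aa" (len 2) => palindrome
Longest palindromic substring: "aaaa" with length 4

4


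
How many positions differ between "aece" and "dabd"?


Comparing "aece" and "dabd" position by position:
  Position 0: 'a' vs 'd' => DIFFER
  Position 1: 'e' vs 'a' => DIFFER
  Position 2: 'c' vs 'b' => DIFFER
  Position 3: 'e' vs 'd' => DIFFER
Positions that differ: 4

4


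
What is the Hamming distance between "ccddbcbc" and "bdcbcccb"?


Comparing "ccddbcbc" and "bdcbcccb" position by position:
  Position 0: 'c' vs 'b' => differ
  Position 1: 'c' vs 'd' => differ
  Position 2: 'd' vs 'c' => differ
  Position 3: 'd' vs 'b' => differ
  Position 4: 'b' vs 'c' => differ
  Position 5: 'c' vs 'c' => same
  Position 6: 'b' vs 'c' => differ
  Position 7: 'c' vs 'b' => differ
Total differences (Hamming distance): 7

7


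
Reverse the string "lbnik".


Input: lbnik
Reading characters right to left:
  Position 4: 'k'
  Position 3: 'i'
  Position 2: 'n'
  Position 1: 'b'
  Position 0: 'l'
Reversed: kinbl

kinbl


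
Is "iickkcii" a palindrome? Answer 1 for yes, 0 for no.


Input: iickkcii
Reversed: iickkcii
  Compare pos 0 ('i') with pos 7 ('i'): match
  Compare pos 1 ('i') with pos 6 ('i'): match
  Compare pos 2 ('c') with pos 5 ('c'): match
  Compare pos 3 ('k') with pos 4 ('k'): match
Result: palindrome

1


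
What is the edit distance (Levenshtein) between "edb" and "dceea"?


Computing edit distance: "edb" -> "dceea"
DP table:
           d    c    e    e    a
      0    1    2    3    4    5
  e   1    1    2    2    3    4
  d   2    1    2    3    3    4
  b   3    2    2    3    4    4
Edit distance = dp[3][5] = 4

4


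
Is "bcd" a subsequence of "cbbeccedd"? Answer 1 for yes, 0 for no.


Check if "bcd" is a subsequence of "cbbeccedd"
Greedy scan:
  Position 0 ('c'): no match needed
  Position 1 ('b'): matches sub[0] = 'b'
  Position 2 ('b'): no match needed
  Position 3 ('e'): no match needed
  Position 4 ('c'): matches sub[1] = 'c'
  Position 5 ('c'): no match needed
  Position 6 ('e'): no match needed
  Position 7 ('d'): matches sub[2] = 'd'
  Position 8 ('d'): no match needed
All 3 characters matched => is a subsequence

1


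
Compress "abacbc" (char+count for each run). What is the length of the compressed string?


Input: abacbc
Runs:
  'a' x 1 => "a1"
  'b' x 1 => "b1"
  'a' x 1 => "a1"
  'c' x 1 => "c1"
  'b' x 1 => "b1"
  'c' x 1 => "c1"
Compressed: "a1b1a1c1b1c1"
Compressed length: 12

12


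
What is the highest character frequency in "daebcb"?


Input: daebcb
Character counts:
  'a': 1
  'b': 2
  'c': 1
  'd': 1
  'e': 1
Maximum frequency: 2

2


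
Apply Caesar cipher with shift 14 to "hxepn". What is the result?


Caesar cipher: shift "hxepn" by 14
  'h' (pos 7) + 14 = pos 21 = 'v'
  'x' (pos 23) + 14 = pos 11 = 'l'
  'e' (pos 4) + 14 = pos 18 = 's'
  'p' (pos 15) + 14 = pos 3 = 'd'
  'n' (pos 13) + 14 = pos 1 = 'b'
Result: vlsdb

vlsdb


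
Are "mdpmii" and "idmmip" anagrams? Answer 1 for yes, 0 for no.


Strings: "mdpmii", "idmmip"
Sorted first:  diimmp
Sorted second: diimmp
Sorted forms match => anagrams

1


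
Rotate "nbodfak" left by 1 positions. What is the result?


Input: "nbodfak", rotate left by 1
First 1 characters: "n"
Remaining characters: "bodfak"
Concatenate remaining + first: "bodfak" + "n" = "bodfakn"

bodfakn


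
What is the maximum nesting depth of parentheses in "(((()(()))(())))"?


Input: "(((()(()))(())))"
Tracking depth:
  Position 0 '(': depth becomes 1
  Position 1 '(': depth becomes 2
  Position 2 '(': depth becomes 3
  Position 3 '(': depth becomes 4
  Position 4 ')': depth becomes 3
  Position 5 '(': depth becomes 4
  Position 6 '(': depth becomes 5
  Position 7 ')': depth becomes 4
  Position 8 ')': depth becomes 3
  Position 9 ')': depth becomes 2
  Position 10 '(': depth becomes 3
  Position 11 '(': depth becomes 4
  Position 12 ')': depth becomes 3
  Position 13 ')': depth becomes 2
  Position 14 ')': depth becomes 1
  Position 15 ')': depth becomes 0
Maximum depth reached: 5

5


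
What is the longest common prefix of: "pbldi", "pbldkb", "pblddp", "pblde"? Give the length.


Words: pbldi, pbldkb, pblddp, pblde
  Position 0: all 'p' => match
  Position 1: all 'b' => match
  Position 2: all 'l' => match
  Position 3: all 'd' => match
  Position 4: ('i', 'k', 'd', 'e') => mismatch, stop
LCP = "pbld" (length 4)

4


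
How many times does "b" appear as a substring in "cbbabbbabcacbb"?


Searching for "b" in "cbbabbbabcacbb"
Scanning each position:
  Position 0: "c" => no
  Position 1: "b" => MATCH
  Position 2: "b" => MATCH
  Position 3: "a" => no
  Position 4: "b" => MATCH
  Position 5: "b" => MATCH
  Position 6: "b" => MATCH
  Position 7: "a" => no
  Position 8: "b" => MATCH
  Position 9: "c" => no
  Position 10: "a" => no
  Position 11: "c" => no
  Position 12: "b" => MATCH
  Position 13: "b" => MATCH
Total occurrences: 8

8


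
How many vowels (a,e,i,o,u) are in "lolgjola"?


Input: lolgjola
Checking each character:
  'l' at position 0: consonant
  'o' at position 1: vowel (running total: 1)
  'l' at position 2: consonant
  'g' at position 3: consonant
  'j' at position 4: consonant
  'o' at position 5: vowel (running total: 2)
  'l' at position 6: consonant
  'a' at position 7: vowel (running total: 3)
Total vowels: 3

3


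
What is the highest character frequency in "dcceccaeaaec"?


Input: dcceccaeaaec
Character counts:
  'a': 3
  'c': 5
  'd': 1
  'e': 3
Maximum frequency: 5

5


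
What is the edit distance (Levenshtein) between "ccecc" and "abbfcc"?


Computing edit distance: "ccecc" -> "abbfcc"
DP table:
           a    b    b    f    c    c
      0    1    2    3    4    5    6
  c   1    1    2    3    4    4    5
  c   2    2    2    3    4    4    4
  e   3    3    3    3    4    5    5
  c   4    4    4    4    4    4    5
  c   5    5    5    5    5    4    4
Edit distance = dp[5][6] = 4

4


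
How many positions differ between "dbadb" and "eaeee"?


Comparing "dbadb" and "eaeee" position by position:
  Position 0: 'd' vs 'e' => DIFFER
  Position 1: 'b' vs 'a' => DIFFER
  Position 2: 'a' vs 'e' => DIFFER
  Position 3: 'd' vs 'e' => DIFFER
  Position 4: 'b' vs 'e' => DIFFER
Positions that differ: 5

5


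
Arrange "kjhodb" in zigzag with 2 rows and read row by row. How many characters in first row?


Zigzag "kjhodb" into 2 rows:
Placing characters:
  'k' => row 0
  'j' => row 1
  'h' => row 0
  'o' => row 1
  'd' => row 0
  'b' => row 1
Rows:
  Row 0: "khd"
  Row 1: "job"
First row length: 3

3


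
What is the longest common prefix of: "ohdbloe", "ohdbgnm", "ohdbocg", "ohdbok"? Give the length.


Words: ohdbloe, ohdbgnm, ohdbocg, ohdbok
  Position 0: all 'o' => match
  Position 1: all 'h' => match
  Position 2: all 'd' => match
  Position 3: all 'b' => match
  Position 4: ('l', 'g', 'o', 'o') => mismatch, stop
LCP = "ohdb" (length 4)

4


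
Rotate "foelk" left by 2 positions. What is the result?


Input: "foelk", rotate left by 2
First 2 characters: "fo"
Remaining characters: "elk"
Concatenate remaining + first: "elk" + "fo" = "elkfo"

elkfo


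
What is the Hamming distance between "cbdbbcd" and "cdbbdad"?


Comparing "cbdbbcd" and "cdbbdad" position by position:
  Position 0: 'c' vs 'c' => same
  Position 1: 'b' vs 'd' => differ
  Position 2: 'd' vs 'b' => differ
  Position 3: 'b' vs 'b' => same
  Position 4: 'b' vs 'd' => differ
  Position 5: 'c' vs 'a' => differ
  Position 6: 'd' vs 'd' => same
Total differences (Hamming distance): 4

4


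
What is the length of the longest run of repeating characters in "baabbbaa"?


Input: "baabbbaa"
Scanning for longest run:
  Position 1 ('a'): new char, reset run to 1
  Position 2 ('a'): continues run of 'a', length=2
  Position 3 ('b'): new char, reset run to 1
  Position 4 ('b'): continues run of 'b', length=2
  Position 5 ('b'): continues run of 'b', length=3
  Position 6 ('a'): new char, reset run to 1
  Position 7 ('a'): continues run of 'a', length=2
Longest run: 'b' with length 3

3


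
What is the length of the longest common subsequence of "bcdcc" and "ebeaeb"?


LCS of "bcdcc" and "ebeaeb"
DP table:
           e    b    e    a    e    b
      0    0    0    0    0    0    0
  b   0    0    1    1    1    1    1
  c   0    0    1    1    1    1    1
  d   0    0    1    1    1    1    1
  c   0    0    1    1    1    1    1
  c   0    0    1    1    1    1    1
LCS length = dp[5][6] = 1

1


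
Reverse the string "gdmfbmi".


Input: gdmfbmi
Reading characters right to left:
  Position 6: 'i'
  Position 5: 'm'
  Position 4: 'b'
  Position 3: 'f'
  Position 2: 'm'
  Position 1: 'd'
  Position 0: 'g'
Reversed: imbfmdg

imbfmdg


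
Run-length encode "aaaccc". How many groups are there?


Input: aaaccc
Scanning for consecutive runs:
  Group 1: 'a' x 3 (positions 0-2)
  Group 2: 'c' x 3 (positions 3-5)
Total groups: 2

2


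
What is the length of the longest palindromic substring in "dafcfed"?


Input: "dafcfed"
Checking substrings for palindromes:
  [2:5] "fcf" (len 3) => palindrome
Longest palindromic substring: "fcf" with length 3

3


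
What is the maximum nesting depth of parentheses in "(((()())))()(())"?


Input: "(((()())))()(())"
Tracking depth:
  Position 0 '(': depth becomes 1
  Position 1 '(': depth becomes 2
  Position 2 '(': depth becomes 3
  Position 3 '(': depth becomes 4
  Position 4 ')': depth becomes 3
  Position 5 '(': depth becomes 4
  Position 6 ')': depth becomes 3
  Position 7 ')': depth becomes 2
  Position 8 ')': depth becomes 1
  Position 9 ')': depth becomes 0
  Position 10 '(': depth becomes 1
  Position 11 ')': depth becomes 0
  Position 12 '(': depth becomes 1
  Position 13 '(': depth becomes 2
  Position 14 ')': depth becomes 1
  Position 15 ')': depth becomes 0
Maximum depth reached: 4

4


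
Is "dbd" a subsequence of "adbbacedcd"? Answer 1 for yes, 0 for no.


Check if "dbd" is a subsequence of "adbbacedcd"
Greedy scan:
  Position 0 ('a'): no match needed
  Position 1 ('d'): matches sub[0] = 'd'
  Position 2 ('b'): matches sub[1] = 'b'
  Position 3 ('b'): no match needed
  Position 4 ('a'): no match needed
  Position 5 ('c'): no match needed
  Position 6 ('e'): no match needed
  Position 7 ('d'): matches sub[2] = 'd'
  Position 8 ('c'): no match needed
  Position 9 ('d'): no match needed
All 3 characters matched => is a subsequence

1


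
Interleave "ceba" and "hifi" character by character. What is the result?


Interleaving "ceba" and "hifi":
  Position 0: 'c' from first, 'h' from second => "ch"
  Position 1: 'e' from first, 'i' from second => "ei"
  Position 2: 'b' from first, 'f' from second => "bf"
  Position 3: 'a' from first, 'i' from second => "ai"
Result: cheibfai

cheibfai


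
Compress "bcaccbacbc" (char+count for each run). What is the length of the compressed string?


Input: bcaccbacbc
Runs:
  'b' x 1 => "b1"
  'c' x 1 => "c1"
  'a' x 1 => "a1"
  'c' x 2 => "c2"
  'b' x 1 => "b1"
  'a' x 1 => "a1"
  'c' x 1 => "c1"
  'b' x 1 => "b1"
  'c' x 1 => "c1"
Compressed: "b1c1a1c2b1a1c1b1c1"
Compressed length: 18

18


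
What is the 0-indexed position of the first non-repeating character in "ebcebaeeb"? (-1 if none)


Input: ebcebaeeb
Character frequencies:
  'a': 1
  'b': 3
  'c': 1
  'e': 4
Scanning left to right for freq == 1:
  Position 0 ('e'): freq=4, skip
  Position 1 ('b'): freq=3, skip
  Position 2 ('c'): unique! => answer = 2

2


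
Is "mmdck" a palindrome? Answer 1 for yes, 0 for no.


Input: mmdck
Reversed: kcdmm
  Compare pos 0 ('m') with pos 4 ('k'): MISMATCH
  Compare pos 1 ('m') with pos 3 ('c'): MISMATCH
Result: not a palindrome

0


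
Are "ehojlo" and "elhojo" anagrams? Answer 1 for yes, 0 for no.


Strings: "ehojlo", "elhojo"
Sorted first:  ehjloo
Sorted second: ehjloo
Sorted forms match => anagrams

1


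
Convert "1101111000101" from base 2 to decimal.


Input: "1101111000101" in base 2
Positional expansion:
  Digit '1' (value 1) x 2^12 = 4096
  Digit '1' (value 1) x 2^11 = 2048
  Digit '0' (value 0) x 2^10 = 0
  Digit '1' (value 1) x 2^9 = 512
  Digit '1' (value 1) x 2^8 = 256
  Digit '1' (value 1) x 2^7 = 128
  Digit '1' (value 1) x 2^6 = 64
  Digit '0' (value 0) x 2^5 = 0
  Digit '0' (value 0) x 2^4 = 0
  Digit '0' (value 0) x 2^3 = 0
  Digit '1' (value 1) x 2^2 = 4
  Digit '0' (value 0) x 2^1 = 0
  Digit '1' (value 1) x 2^0 = 1
Sum = 7109

7109


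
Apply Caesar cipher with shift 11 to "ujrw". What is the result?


Caesar cipher: shift "ujrw" by 11
  'u' (pos 20) + 11 = pos 5 = 'f'
  'j' (pos 9) + 11 = pos 20 = 'u'
  'r' (pos 17) + 11 = pos 2 = 'c'
  'w' (pos 22) + 11 = pos 7 = 'h'
Result: fuch

fuch


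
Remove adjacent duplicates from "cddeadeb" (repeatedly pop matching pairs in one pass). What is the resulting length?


Input: cddeadeb
Stack-based adjacent duplicate removal:
  Read 'c': push. Stack: c
  Read 'd': push. Stack: cd
  Read 'd': matches stack top 'd' => pop. Stack: c
  Read 'e': push. Stack: ce
  Read 'a': push. Stack: cea
  Read 'd': push. Stack: cead
  Read 'e': push. Stack: ceade
  Read 'b': push. Stack: ceadeb
Final stack: "ceadeb" (length 6)

6


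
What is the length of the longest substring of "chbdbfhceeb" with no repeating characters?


Input: "chbdbfhceeb"
Sliding window (track last position of each char):
  Position 0 ('c'): window [0,0] length 1 -- new best
  Position 1 ('h'): window [0,1] length 2 -- new best
  Position 2 ('b'): window [0,2] length 3 -- new best
  Position 3 ('d'): window [0,3] length 4 -- new best
  Position 4 ('b'): repeat (last at 2), move window start to 3
  Position 4 ('b'): window [3,4] length 2
  Position 5 ('f'): window [3,5] length 3
  Position 6 ('h'): window [3,6] length 4
  Position 7 ('c'): window [3,7] length 5 -- new best
  Position 8 ('e'): window [3,8] length 6 -- new best
  Position 9 ('e'): repeat (last at 8), move window start to 9
  Position 9 ('e'): window [9,9] length 1
  Position 10 ('b'): window [9,10] length 2
Longest substring with no repeats: "dbfhce" with length 6

6


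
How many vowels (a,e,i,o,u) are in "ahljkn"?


Input: ahljkn
Checking each character:
  'a' at position 0: vowel (running total: 1)
  'h' at position 1: consonant
  'l' at position 2: consonant
  'j' at position 3: consonant
  'k' at position 4: consonant
  'n' at position 5: consonant
Total vowels: 1

1


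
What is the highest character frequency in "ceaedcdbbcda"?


Input: ceaedcdbbcda
Character counts:
  'a': 2
  'b': 2
  'c': 3
  'd': 3
  'e': 2
Maximum frequency: 3

3


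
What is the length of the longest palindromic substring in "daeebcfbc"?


Input: "daeebcfbc"
Checking substrings for palindromes:
  [2:4] "ee" (len 2) => palindrome
Longest palindromic substring: "ee" with length 2

2


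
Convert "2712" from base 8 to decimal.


Input: "2712" in base 8
Positional expansion:
  Digit '2' (value 2) x 8^3 = 1024
  Digit '7' (value 7) x 8^2 = 448
  Digit '1' (value 1) x 8^1 = 8
  Digit '2' (value 2) x 8^0 = 2
Sum = 1482

1482


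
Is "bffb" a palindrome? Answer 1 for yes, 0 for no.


Input: bffb
Reversed: bffb
  Compare pos 0 ('b') with pos 3 ('b'): match
  Compare pos 1 ('f') with pos 2 ('f'): match
Result: palindrome

1


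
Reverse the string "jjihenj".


Input: jjihenj
Reading characters right to left:
  Position 6: 'j'
  Position 5: 'n'
  Position 4: 'e'
  Position 3: 'h'
  Position 2: 'i'
  Position 1: 'j'
  Position 0: 'j'
Reversed: jnehijj

jnehijj


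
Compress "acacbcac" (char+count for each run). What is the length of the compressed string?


Input: acacbcac
Runs:
  'a' x 1 => "a1"
  'c' x 1 => "c1"
  'a' x 1 => "a1"
  'c' x 1 => "c1"
  'b' x 1 => "b1"
  'c' x 1 => "c1"
  'a' x 1 => "a1"
  'c' x 1 => "c1"
Compressed: "a1c1a1c1b1c1a1c1"
Compressed length: 16

16


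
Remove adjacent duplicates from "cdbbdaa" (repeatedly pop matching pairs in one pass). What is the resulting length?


Input: cdbbdaa
Stack-based adjacent duplicate removal:
  Read 'c': push. Stack: c
  Read 'd': push. Stack: cd
  Read 'b': push. Stack: cdb
  Read 'b': matches stack top 'b' => pop. Stack: cd
  Read 'd': matches stack top 'd' => pop. Stack: c
  Read 'a': push. Stack: ca
  Read 'a': matches stack top 'a' => pop. Stack: c
Final stack: "c" (length 1)

1


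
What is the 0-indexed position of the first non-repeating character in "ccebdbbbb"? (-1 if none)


Input: ccebdbbbb
Character frequencies:
  'b': 5
  'c': 2
  'd': 1
  'e': 1
Scanning left to right for freq == 1:
  Position 0 ('c'): freq=2, skip
  Position 1 ('c'): freq=2, skip
  Position 2 ('e'): unique! => answer = 2

2


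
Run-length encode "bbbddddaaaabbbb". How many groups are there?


Input: bbbddddaaaabbbb
Scanning for consecutive runs:
  Group 1: 'b' x 3 (positions 0-2)
  Group 2: 'd' x 4 (positions 3-6)
  Group 3: 'a' x 4 (positions 7-10)
  Group 4: 'b' x 4 (positions 11-14)
Total groups: 4

4


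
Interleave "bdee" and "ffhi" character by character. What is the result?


Interleaving "bdee" and "ffhi":
  Position 0: 'b' from first, 'f' from second => "bf"
  Position 1: 'd' from first, 'f' from second => "df"
  Position 2: 'e' from first, 'h' from second => "eh"
  Position 3: 'e' from first, 'i' from second => "ei"
Result: bfdfehei

bfdfehei


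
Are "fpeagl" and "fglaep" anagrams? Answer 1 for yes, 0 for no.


Strings: "fpeagl", "fglaep"
Sorted first:  aefglp
Sorted second: aefglp
Sorted forms match => anagrams

1


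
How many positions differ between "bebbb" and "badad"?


Comparing "bebbb" and "badad" position by position:
  Position 0: 'b' vs 'b' => same
  Position 1: 'e' vs 'a' => DIFFER
  Position 2: 'b' vs 'd' => DIFFER
  Position 3: 'b' vs 'a' => DIFFER
  Position 4: 'b' vs 'd' => DIFFER
Positions that differ: 4

4


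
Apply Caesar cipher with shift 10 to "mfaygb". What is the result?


Caesar cipher: shift "mfaygb" by 10
  'm' (pos 12) + 10 = pos 22 = 'w'
  'f' (pos 5) + 10 = pos 15 = 'p'
  'a' (pos 0) + 10 = pos 10 = 'k'
  'y' (pos 24) + 10 = pos 8 = 'i'
  'g' (pos 6) + 10 = pos 16 = 'q'
  'b' (pos 1) + 10 = pos 11 = 'l'
Result: wpkiql

wpkiql


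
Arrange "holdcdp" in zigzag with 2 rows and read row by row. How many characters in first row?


Zigzag "holdcdp" into 2 rows:
Placing characters:
  'h' => row 0
  'o' => row 1
  'l' => row 0
  'd' => row 1
  'c' => row 0
  'd' => row 1
  'p' => row 0
Rows:
  Row 0: "hlcp"
  Row 1: "odd"
First row length: 4

4


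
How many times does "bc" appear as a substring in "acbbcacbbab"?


Searching for "bc" in "acbbcacbbab"
Scanning each position:
  Position 0: "ac" => no
  Position 1: "cb" => no
  Position 2: "bb" => no
  Position 3: "bc" => MATCH
  Position 4: "ca" => no
  Position 5: "ac" => no
  Position 6: "cb" => no
  Position 7: "bb" => no
  Position 8: "ba" => no
  Position 9: "ab" => no
Total occurrences: 1

1


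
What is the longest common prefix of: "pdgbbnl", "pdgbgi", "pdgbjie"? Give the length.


Words: pdgbbnl, pdgbgi, pdgbjie
  Position 0: all 'p' => match
  Position 1: all 'd' => match
  Position 2: all 'g' => match
  Position 3: all 'b' => match
  Position 4: ('b', 'g', 'j') => mismatch, stop
LCP = "pdgb" (length 4)

4


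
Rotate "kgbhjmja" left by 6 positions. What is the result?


Input: "kgbhjmja", rotate left by 6
First 6 characters: "kgbhjm"
Remaining characters: "ja"
Concatenate remaining + first: "ja" + "kgbhjm" = "jakgbhjm"

jakgbhjm


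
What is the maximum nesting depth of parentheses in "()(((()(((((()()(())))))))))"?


Input: "()(((()(((((()()(())))))))))"
Tracking depth:
  Position 0 '(': depth becomes 1
  Position 1 ')': depth becomes 0
  Position 2 '(': depth becomes 1
  Position 3 '(': depth becomes 2
  Position 4 '(': depth becomes 3
  Position 5 '(': depth becomes 4
  Position 6 ')': depth becomes 3
  Position 7 '(': depth becomes 4
  Position 8 '(': depth becomes 5
  Position 9 '(': depth becomes 6
  Position 10 '(': depth becomes 7
  Position 11 '(': depth becomes 8
  Position 12 '(': depth becomes 9
  Position 13 ')': depth becomes 8
  Position 14 '(': depth becomes 9
  Position 15 ')': depth becomes 8
  Position 16 '(': depth becomes 9
  Position 17 '(': depth becomes 10
  Position 18 ')': depth becomes 9
  Position 19 ')': depth becomes 8
  Position 20 ')': depth becomes 7
  Position 21 ')': depth becomes 6
  Position 22 ')': depth becomes 5
  Position 23 ')': depth becomes 4
  Position 24 ')': depth becomes 3
  Position 25 ')': depth becomes 2
  Position 26 ')': depth becomes 1
  Position 27 ')': depth becomes 0
Maximum depth reached: 10

10


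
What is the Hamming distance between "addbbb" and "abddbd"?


Comparing "addbbb" and "abddbd" position by position:
  Position 0: 'a' vs 'a' => same
  Position 1: 'd' vs 'b' => differ
  Position 2: 'd' vs 'd' => same
  Position 3: 'b' vs 'd' => differ
  Position 4: 'b' vs 'b' => same
  Position 5: 'b' vs 'd' => differ
Total differences (Hamming distance): 3

3


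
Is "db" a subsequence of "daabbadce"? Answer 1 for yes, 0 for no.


Check if "db" is a subsequence of "daabbadce"
Greedy scan:
  Position 0 ('d'): matches sub[0] = 'd'
  Position 1 ('a'): no match needed
  Position 2 ('a'): no match needed
  Position 3 ('b'): matches sub[1] = 'b'
  Position 4 ('b'): no match needed
  Position 5 ('a'): no match needed
  Position 6 ('d'): no match needed
  Position 7 ('c'): no match needed
  Position 8 ('e'): no match needed
All 2 characters matched => is a subsequence

1


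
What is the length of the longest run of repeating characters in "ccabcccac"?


Input: "ccabcccac"
Scanning for longest run:
  Position 1 ('c'): continues run of 'c', length=2
  Position 2 ('a'): new char, reset run to 1
  Position 3 ('b'): new char, reset run to 1
  Position 4 ('c'): new char, reset run to 1
  Position 5 ('c'): continues run of 'c', length=2
  Position 6 ('c'): continues run of 'c', length=3
  Position 7 ('a'): new char, reset run to 1
  Position 8 ('c'): new char, reset run to 1
Longest run: 'c' with length 3

3


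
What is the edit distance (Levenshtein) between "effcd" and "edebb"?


Computing edit distance: "effcd" -> "edebb"
DP table:
           e    d    e    b    b
      0    1    2    3    4    5
  e   1    0    1    2    3    4
  f   2    1    1    2    3    4
  f   3    2    2    2    3    4
  c   4    3    3    3    3    4
  d   5    4    3    4    4    4
Edit distance = dp[5][5] = 4

4


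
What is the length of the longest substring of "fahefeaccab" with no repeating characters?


Input: "fahefeaccab"
Sliding window (track last position of each char):
  Position 0 ('f'): window [0,0] length 1 -- new best
  Position 1 ('a'): window [0,1] length 2 -- new best
  Position 2 ('h'): window [0,2] length 3 -- new best
  Position 3 ('e'): window [0,3] length 4 -- new best
  Position 4 ('f'): repeat (last at 0), move window start to 1
  Position 4 ('f'): window [1,4] length 4
  Position 5 ('e'): repeat (last at 3), move window start to 4
  Position 5 ('e'): window [4,5] length 2
  Position 6 ('a'): window [4,6] length 3
  Position 7 ('c'): window [4,7] length 4
  Position 8 ('c'): repeat (last at 7), move window start to 8
  Position 8 ('c'): window [8,8] length 1
  Position 9 ('a'): window [8,9] length 2
  Position 10 ('b'): window [8,10] length 3
Longest substring with no repeats: "fahe" with length 4

4


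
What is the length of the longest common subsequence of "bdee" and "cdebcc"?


LCS of "bdee" and "cdebcc"
DP table:
           c    d    e    b    c    c
      0    0    0    0    0    0    0
  b   0    0    0    0    1    1    1
  d   0    0    1    1    1    1    1
  e   0    0    1    2    2    2    2
  e   0    0    1    2    2    2    2
LCS length = dp[4][6] = 2

2


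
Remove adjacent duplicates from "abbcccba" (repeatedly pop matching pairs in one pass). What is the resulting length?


Input: abbcccba
Stack-based adjacent duplicate removal:
  Read 'a': push. Stack: a
  Read 'b': push. Stack: ab
  Read 'b': matches stack top 'b' => pop. Stack: a
  Read 'c': push. Stack: ac
  Read 'c': matches stack top 'c' => pop. Stack: a
  Read 'c': push. Stack: ac
  Read 'b': push. Stack: acb
  Read 'a': push. Stack: acba
Final stack: "acba" (length 4)

4


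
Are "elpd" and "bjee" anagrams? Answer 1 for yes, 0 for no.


Strings: "elpd", "bjee"
Sorted first:  delp
Sorted second: beej
Differ at position 0: 'd' vs 'b' => not anagrams

0


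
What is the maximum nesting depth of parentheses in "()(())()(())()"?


Input: "()(())()(())()"
Tracking depth:
  Position 0 '(': depth becomes 1
  Position 1 ')': depth becomes 0
  Position 2 '(': depth becomes 1
  Position 3 '(': depth becomes 2
  Position 4 ')': depth becomes 1
  Position 5 ')': depth becomes 0
  Position 6 '(': depth becomes 1
  Position 7 ')': depth becomes 0
  Position 8 '(': depth becomes 1
  Position 9 '(': depth becomes 2
  Position 10 ')': depth becomes 1
  Position 11 ')': depth becomes 0
  Position 12 '(': depth becomes 1
  Position 13 ')': depth becomes 0
Maximum depth reached: 2

2


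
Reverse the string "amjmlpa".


Input: amjmlpa
Reading characters right to left:
  Position 6: 'a'
  Position 5: 'p'
  Position 4: 'l'
  Position 3: 'm'
  Position 2: 'j'
  Position 1: 'm'
  Position 0: 'a'
Reversed: aplmjma

aplmjma


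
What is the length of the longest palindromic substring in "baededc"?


Input: "baededc"
Checking substrings for palindromes:
  [2:5] "ede" (len 3) => palindrome
  [3:6] "ded" (len 3) => palindrome
Longest palindromic substring: "ede" with length 3

3


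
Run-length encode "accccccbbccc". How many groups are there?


Input: accccccbbccc
Scanning for consecutive runs:
  Group 1: 'a' x 1 (positions 0-0)
  Group 2: 'c' x 6 (positions 1-6)
  Group 3: 'b' x 2 (positions 7-8)
  Group 4: 'c' x 3 (positions 9-11)
Total groups: 4

4


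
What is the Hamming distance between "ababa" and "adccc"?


Comparing "ababa" and "adccc" position by position:
  Position 0: 'a' vs 'a' => same
  Position 1: 'b' vs 'd' => differ
  Position 2: 'a' vs 'c' => differ
  Position 3: 'b' vs 'c' => differ
  Position 4: 'a' vs 'c' => differ
Total differences (Hamming distance): 4

4


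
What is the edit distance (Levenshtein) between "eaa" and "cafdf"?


Computing edit distance: "eaa" -> "cafdf"
DP table:
           c    a    f    d    f
      0    1    2    3    4    5
  e   1    1    2    3    4    5
  a   2    2    1    2    3    4
  a   3    3    2    2    3    4
Edit distance = dp[3][5] = 4

4


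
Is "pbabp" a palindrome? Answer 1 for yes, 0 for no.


Input: pbabp
Reversed: pbabp
  Compare pos 0 ('p') with pos 4 ('p'): match
  Compare pos 1 ('b') with pos 3 ('b'): match
Result: palindrome

1


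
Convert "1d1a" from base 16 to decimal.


Input: "1d1a" in base 16
Positional expansion:
  Digit '1' (value 1) x 16^3 = 4096
  Digit 'd' (value 13) x 16^2 = 3328
  Digit '1' (value 1) x 16^1 = 16
  Digit 'a' (value 10) x 16^0 = 10
Sum = 7450

7450


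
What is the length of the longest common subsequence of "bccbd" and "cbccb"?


LCS of "bccbd" and "cbccb"
DP table:
           c    b    c    c    b
      0    0    0    0    0    0
  b   0    0    1    1    1    1
  c   0    1    1    2    2    2
  c   0    1    1    2    3    3
  b   0    1    2    2    3    4
  d   0    1    2    2    3    4
LCS length = dp[5][5] = 4

4


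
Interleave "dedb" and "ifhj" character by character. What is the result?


Interleaving "dedb" and "ifhj":
  Position 0: 'd' from first, 'i' from second => "di"
  Position 1: 'e' from first, 'f' from second => "ef"
  Position 2: 'd' from first, 'h' from second => "dh"
  Position 3: 'b' from first, 'j' from second => "bj"
Result: diefdhbj

diefdhbj


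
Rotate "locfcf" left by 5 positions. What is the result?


Input: "locfcf", rotate left by 5
First 5 characters: "locfc"
Remaining characters: "f"
Concatenate remaining + first: "f" + "locfc" = "flocfc"

flocfc


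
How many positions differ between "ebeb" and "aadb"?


Comparing "ebeb" and "aadb" position by position:
  Position 0: 'e' vs 'a' => DIFFER
  Position 1: 'b' vs 'a' => DIFFER
  Position 2: 'e' vs 'd' => DIFFER
  Position 3: 'b' vs 'b' => same
Positions that differ: 3

3


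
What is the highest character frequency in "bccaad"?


Input: bccaad
Character counts:
  'a': 2
  'b': 1
  'c': 2
  'd': 1
Maximum frequency: 2

2


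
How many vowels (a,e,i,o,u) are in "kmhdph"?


Input: kmhdph
Checking each character:
  'k' at position 0: consonant
  'm' at position 1: consonant
  'h' at position 2: consonant
  'd' at position 3: consonant
  'p' at position 4: consonant
  'h' at position 5: consonant
Total vowels: 0

0


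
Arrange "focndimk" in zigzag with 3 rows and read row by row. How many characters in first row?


Zigzag "focndimk" into 3 rows:
Placing characters:
  'f' => row 0
  'o' => row 1
  'c' => row 2
  'n' => row 1
  'd' => row 0
  'i' => row 1
  'm' => row 2
  'k' => row 1
Rows:
  Row 0: "fd"
  Row 1: "onik"
  Row 2: "cm"
First row length: 2

2


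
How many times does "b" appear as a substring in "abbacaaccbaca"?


Searching for "b" in "abbacaaccbaca"
Scanning each position:
  Position 0: "a" => no
  Position 1: "b" => MATCH
  Position 2: "b" => MATCH
  Position 3: "a" => no
  Position 4: "c" => no
  Position 5: "a" => no
  Position 6: "a" => no
  Position 7: "c" => no
  Position 8: "c" => no
  Position 9: "b" => MATCH
  Position 10: "a" => no
  Position 11: "c" => no
  Position 12: "a" => no
Total occurrences: 3

3


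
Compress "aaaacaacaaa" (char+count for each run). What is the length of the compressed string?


Input: aaaacaacaaa
Runs:
  'a' x 4 => "a4"
  'c' x 1 => "c1"
  'a' x 2 => "a2"
  'c' x 1 => "c1"
  'a' x 3 => "a3"
Compressed: "a4c1a2c1a3"
Compressed length: 10

10


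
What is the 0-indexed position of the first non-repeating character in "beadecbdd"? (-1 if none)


Input: beadecbdd
Character frequencies:
  'a': 1
  'b': 2
  'c': 1
  'd': 3
  'e': 2
Scanning left to right for freq == 1:
  Position 0 ('b'): freq=2, skip
  Position 1 ('e'): freq=2, skip
  Position 2 ('a'): unique! => answer = 2

2


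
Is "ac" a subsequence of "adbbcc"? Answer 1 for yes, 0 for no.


Check if "ac" is a subsequence of "adbbcc"
Greedy scan:
  Position 0 ('a'): matches sub[0] = 'a'
  Position 1 ('d'): no match needed
  Position 2 ('b'): no match needed
  Position 3 ('b'): no match needed
  Position 4 ('c'): matches sub[1] = 'c'
  Position 5 ('c'): no match needed
All 2 characters matched => is a subsequence

1


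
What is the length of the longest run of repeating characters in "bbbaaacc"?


Input: "bbbaaacc"
Scanning for longest run:
  Position 1 ('b'): continues run of 'b', length=2
  Position 2 ('b'): continues run of 'b', length=3
  Position 3 ('a'): new char, reset run to 1
  Position 4 ('a'): continues run of 'a', length=2
  Position 5 ('a'): continues run of 'a', length=3
  Position 6 ('c'): new char, reset run to 1
  Position 7 ('c'): continues run of 'c', length=2
Longest run: 'b' with length 3

3


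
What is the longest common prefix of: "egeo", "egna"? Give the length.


Words: egeo, egna
  Position 0: all 'e' => match
  Position 1: all 'g' => match
  Position 2: ('e', 'n') => mismatch, stop
LCP = "eg" (length 2)

2


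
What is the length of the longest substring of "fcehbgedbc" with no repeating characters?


Input: "fcehbgedbc"
Sliding window (track last position of each char):
  Position 0 ('f'): window [0,0] length 1 -- new best
  Position 1 ('c'): window [0,1] length 2 -- new best
  Position 2 ('e'): window [0,2] length 3 -- new best
  Position 3 ('h'): window [0,3] length 4 -- new best
  Position 4 ('b'): window [0,4] length 5 -- new best
  Position 5 ('g'): window [0,5] length 6 -- new best
  Position 6 ('e'): repeat (last at 2), move window start to 3
  Position 6 ('e'): window [3,6] length 4
  Position 7 ('d'): window [3,7] length 5
  Position 8 ('b'): repeat (last at 4), move window start to 5
  Position 8 ('b'): window [5,8] length 4
  Position 9 ('c'): window [5,9] length 5
Longest substring with no repeats: "fcehbg" with length 6

6


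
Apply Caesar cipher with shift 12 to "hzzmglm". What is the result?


Caesar cipher: shift "hzzmglm" by 12
  'h' (pos 7) + 12 = pos 19 = 't'
  'z' (pos 25) + 12 = pos 11 = 'l'
  'z' (pos 25) + 12 = pos 11 = 'l'
  'm' (pos 12) + 12 = pos 24 = 'y'
  'g' (pos 6) + 12 = pos 18 = 's'
  'l' (pos 11) + 12 = pos 23 = 'x'
  'm' (pos 12) + 12 = pos 24 = 'y'
Result: tllysxy

tllysxy


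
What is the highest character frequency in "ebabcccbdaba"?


Input: ebabcccbdaba
Character counts:
  'a': 3
  'b': 4
  'c': 3
  'd': 1
  'e': 1
Maximum frequency: 4

4


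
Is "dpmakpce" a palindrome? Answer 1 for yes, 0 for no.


Input: dpmakpce
Reversed: ecpkampd
  Compare pos 0 ('d') with pos 7 ('e'): MISMATCH
  Compare pos 1 ('p') with pos 6 ('c'): MISMATCH
  Compare pos 2 ('m') with pos 5 ('p'): MISMATCH
  Compare pos 3 ('a') with pos 4 ('k'): MISMATCH
Result: not a palindrome

0


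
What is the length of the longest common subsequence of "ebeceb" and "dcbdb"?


LCS of "ebeceb" and "dcbdb"
DP table:
           d    c    b    d    b
      0    0    0    0    0    0
  e   0    0    0    0    0    0
  b   0    0    0    1    1    1
  e   0    0    0    1    1    1
  c   0    0    1    1    1    1
  e   0    0    1    1    1    1
  b   0    0    1    2    2    2
LCS length = dp[6][5] = 2

2


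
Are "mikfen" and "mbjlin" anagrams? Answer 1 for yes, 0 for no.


Strings: "mikfen", "mbjlin"
Sorted first:  efikmn
Sorted second: bijlmn
Differ at position 0: 'e' vs 'b' => not anagrams

0


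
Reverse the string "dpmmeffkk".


Input: dpmmeffkk
Reading characters right to left:
  Position 8: 'k'
  Position 7: 'k'
  Position 6: 'f'
  Position 5: 'f'
  Position 4: 'e'
  Position 3: 'm'
  Position 2: 'm'
  Position 1: 'p'
  Position 0: 'd'
Reversed: kkffemmpd

kkffemmpd


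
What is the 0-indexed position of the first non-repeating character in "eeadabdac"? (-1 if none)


Input: eeadabdac
Character frequencies:
  'a': 3
  'b': 1
  'c': 1
  'd': 2
  'e': 2
Scanning left to right for freq == 1:
  Position 0 ('e'): freq=2, skip
  Position 1 ('e'): freq=2, skip
  Position 2 ('a'): freq=3, skip
  Position 3 ('d'): freq=2, skip
  Position 4 ('a'): freq=3, skip
  Position 5 ('b'): unique! => answer = 5

5


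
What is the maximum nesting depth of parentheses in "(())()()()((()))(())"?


Input: "(())()()()((()))(())"
Tracking depth:
  Position 0 '(': depth becomes 1
  Position 1 '(': depth becomes 2
  Position 2 ')': depth becomes 1
  Position 3 ')': depth becomes 0
  Position 4 '(': depth becomes 1
  Position 5 ')': depth becomes 0
  Position 6 '(': depth becomes 1
  Position 7 ')': depth becomes 0
  Position 8 '(': depth becomes 1
  Position 9 ')': depth becomes 0
  Position 10 '(': depth becomes 1
  Position 11 '(': depth becomes 2
  Position 12 '(': depth becomes 3
  Position 13 ')': depth becomes 2
  Position 14 ')': depth becomes 1
  Position 15 ')': depth becomes 0
  Position 16 '(': depth becomes 1
  Position 17 '(': depth becomes 2
  Position 18 ')': depth becomes 1
  Position 19 ')': depth becomes 0
Maximum depth reached: 3

3
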